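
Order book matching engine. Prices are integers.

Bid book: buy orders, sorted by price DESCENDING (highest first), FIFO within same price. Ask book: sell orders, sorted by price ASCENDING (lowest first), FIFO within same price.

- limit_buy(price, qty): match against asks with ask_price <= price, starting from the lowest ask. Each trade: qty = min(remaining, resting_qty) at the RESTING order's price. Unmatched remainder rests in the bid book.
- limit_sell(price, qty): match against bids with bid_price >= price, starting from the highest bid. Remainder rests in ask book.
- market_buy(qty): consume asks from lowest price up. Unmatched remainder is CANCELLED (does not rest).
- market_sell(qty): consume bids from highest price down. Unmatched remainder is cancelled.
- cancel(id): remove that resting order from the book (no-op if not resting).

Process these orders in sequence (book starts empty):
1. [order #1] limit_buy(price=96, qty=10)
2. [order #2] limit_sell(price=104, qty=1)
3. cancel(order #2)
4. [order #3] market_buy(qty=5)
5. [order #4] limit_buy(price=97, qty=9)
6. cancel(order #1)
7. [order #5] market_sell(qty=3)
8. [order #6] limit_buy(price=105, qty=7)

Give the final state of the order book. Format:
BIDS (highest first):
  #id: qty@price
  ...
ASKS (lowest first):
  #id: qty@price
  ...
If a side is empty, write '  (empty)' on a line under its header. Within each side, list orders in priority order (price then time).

After op 1 [order #1] limit_buy(price=96, qty=10): fills=none; bids=[#1:10@96] asks=[-]
After op 2 [order #2] limit_sell(price=104, qty=1): fills=none; bids=[#1:10@96] asks=[#2:1@104]
After op 3 cancel(order #2): fills=none; bids=[#1:10@96] asks=[-]
After op 4 [order #3] market_buy(qty=5): fills=none; bids=[#1:10@96] asks=[-]
After op 5 [order #4] limit_buy(price=97, qty=9): fills=none; bids=[#4:9@97 #1:10@96] asks=[-]
After op 6 cancel(order #1): fills=none; bids=[#4:9@97] asks=[-]
After op 7 [order #5] market_sell(qty=3): fills=#4x#5:3@97; bids=[#4:6@97] asks=[-]
After op 8 [order #6] limit_buy(price=105, qty=7): fills=none; bids=[#6:7@105 #4:6@97] asks=[-]

Answer: BIDS (highest first):
  #6: 7@105
  #4: 6@97
ASKS (lowest first):
  (empty)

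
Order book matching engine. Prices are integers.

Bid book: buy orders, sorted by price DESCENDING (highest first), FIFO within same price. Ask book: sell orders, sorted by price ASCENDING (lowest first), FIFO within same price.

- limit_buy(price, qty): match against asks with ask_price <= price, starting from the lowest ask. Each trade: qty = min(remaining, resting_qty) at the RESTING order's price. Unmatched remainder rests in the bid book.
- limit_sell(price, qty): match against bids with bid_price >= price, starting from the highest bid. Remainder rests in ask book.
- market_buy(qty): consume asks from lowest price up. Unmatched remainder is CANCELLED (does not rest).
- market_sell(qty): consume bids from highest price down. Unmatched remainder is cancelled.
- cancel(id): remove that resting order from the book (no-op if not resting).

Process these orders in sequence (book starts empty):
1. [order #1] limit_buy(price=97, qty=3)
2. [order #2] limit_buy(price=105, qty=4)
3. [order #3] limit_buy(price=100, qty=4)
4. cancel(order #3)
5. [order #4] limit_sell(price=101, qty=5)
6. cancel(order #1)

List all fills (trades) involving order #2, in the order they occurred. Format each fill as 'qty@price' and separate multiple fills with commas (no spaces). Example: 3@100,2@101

Answer: 4@105

Derivation:
After op 1 [order #1] limit_buy(price=97, qty=3): fills=none; bids=[#1:3@97] asks=[-]
After op 2 [order #2] limit_buy(price=105, qty=4): fills=none; bids=[#2:4@105 #1:3@97] asks=[-]
After op 3 [order #3] limit_buy(price=100, qty=4): fills=none; bids=[#2:4@105 #3:4@100 #1:3@97] asks=[-]
After op 4 cancel(order #3): fills=none; bids=[#2:4@105 #1:3@97] asks=[-]
After op 5 [order #4] limit_sell(price=101, qty=5): fills=#2x#4:4@105; bids=[#1:3@97] asks=[#4:1@101]
After op 6 cancel(order #1): fills=none; bids=[-] asks=[#4:1@101]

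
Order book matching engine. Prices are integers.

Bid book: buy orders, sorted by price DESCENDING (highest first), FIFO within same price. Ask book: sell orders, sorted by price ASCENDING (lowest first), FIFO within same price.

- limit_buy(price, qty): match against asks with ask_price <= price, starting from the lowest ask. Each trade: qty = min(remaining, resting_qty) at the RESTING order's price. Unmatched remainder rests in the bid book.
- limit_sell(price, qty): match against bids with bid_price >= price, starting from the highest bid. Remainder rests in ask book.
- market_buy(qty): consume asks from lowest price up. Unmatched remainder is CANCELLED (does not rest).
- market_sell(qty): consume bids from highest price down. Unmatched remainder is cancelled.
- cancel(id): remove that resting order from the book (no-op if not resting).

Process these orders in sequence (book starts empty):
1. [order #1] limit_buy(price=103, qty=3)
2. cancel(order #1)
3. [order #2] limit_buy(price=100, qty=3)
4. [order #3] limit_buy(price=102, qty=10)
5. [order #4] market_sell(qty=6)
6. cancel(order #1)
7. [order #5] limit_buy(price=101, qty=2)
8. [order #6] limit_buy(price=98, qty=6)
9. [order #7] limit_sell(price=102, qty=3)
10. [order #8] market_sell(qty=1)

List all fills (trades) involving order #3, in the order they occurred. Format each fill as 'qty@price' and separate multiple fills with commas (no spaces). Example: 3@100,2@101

Answer: 6@102,3@102,1@102

Derivation:
After op 1 [order #1] limit_buy(price=103, qty=3): fills=none; bids=[#1:3@103] asks=[-]
After op 2 cancel(order #1): fills=none; bids=[-] asks=[-]
After op 3 [order #2] limit_buy(price=100, qty=3): fills=none; bids=[#2:3@100] asks=[-]
After op 4 [order #3] limit_buy(price=102, qty=10): fills=none; bids=[#3:10@102 #2:3@100] asks=[-]
After op 5 [order #4] market_sell(qty=6): fills=#3x#4:6@102; bids=[#3:4@102 #2:3@100] asks=[-]
After op 6 cancel(order #1): fills=none; bids=[#3:4@102 #2:3@100] asks=[-]
After op 7 [order #5] limit_buy(price=101, qty=2): fills=none; bids=[#3:4@102 #5:2@101 #2:3@100] asks=[-]
After op 8 [order #6] limit_buy(price=98, qty=6): fills=none; bids=[#3:4@102 #5:2@101 #2:3@100 #6:6@98] asks=[-]
After op 9 [order #7] limit_sell(price=102, qty=3): fills=#3x#7:3@102; bids=[#3:1@102 #5:2@101 #2:3@100 #6:6@98] asks=[-]
After op 10 [order #8] market_sell(qty=1): fills=#3x#8:1@102; bids=[#5:2@101 #2:3@100 #6:6@98] asks=[-]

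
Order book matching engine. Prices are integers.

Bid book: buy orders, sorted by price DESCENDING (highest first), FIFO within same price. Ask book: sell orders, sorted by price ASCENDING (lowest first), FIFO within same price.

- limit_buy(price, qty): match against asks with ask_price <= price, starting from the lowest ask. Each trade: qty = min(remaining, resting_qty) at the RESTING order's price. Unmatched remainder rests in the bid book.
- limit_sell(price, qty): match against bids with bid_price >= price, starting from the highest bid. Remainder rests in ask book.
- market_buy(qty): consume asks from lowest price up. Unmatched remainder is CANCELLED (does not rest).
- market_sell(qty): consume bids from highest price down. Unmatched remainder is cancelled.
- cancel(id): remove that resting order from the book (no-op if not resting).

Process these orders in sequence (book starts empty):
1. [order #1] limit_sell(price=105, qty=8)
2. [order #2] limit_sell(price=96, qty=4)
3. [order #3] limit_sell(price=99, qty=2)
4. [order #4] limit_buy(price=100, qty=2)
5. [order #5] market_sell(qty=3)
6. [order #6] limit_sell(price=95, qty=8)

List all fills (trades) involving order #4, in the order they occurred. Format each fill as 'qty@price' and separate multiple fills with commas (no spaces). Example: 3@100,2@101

After op 1 [order #1] limit_sell(price=105, qty=8): fills=none; bids=[-] asks=[#1:8@105]
After op 2 [order #2] limit_sell(price=96, qty=4): fills=none; bids=[-] asks=[#2:4@96 #1:8@105]
After op 3 [order #3] limit_sell(price=99, qty=2): fills=none; bids=[-] asks=[#2:4@96 #3:2@99 #1:8@105]
After op 4 [order #4] limit_buy(price=100, qty=2): fills=#4x#2:2@96; bids=[-] asks=[#2:2@96 #3:2@99 #1:8@105]
After op 5 [order #5] market_sell(qty=3): fills=none; bids=[-] asks=[#2:2@96 #3:2@99 #1:8@105]
After op 6 [order #6] limit_sell(price=95, qty=8): fills=none; bids=[-] asks=[#6:8@95 #2:2@96 #3:2@99 #1:8@105]

Answer: 2@96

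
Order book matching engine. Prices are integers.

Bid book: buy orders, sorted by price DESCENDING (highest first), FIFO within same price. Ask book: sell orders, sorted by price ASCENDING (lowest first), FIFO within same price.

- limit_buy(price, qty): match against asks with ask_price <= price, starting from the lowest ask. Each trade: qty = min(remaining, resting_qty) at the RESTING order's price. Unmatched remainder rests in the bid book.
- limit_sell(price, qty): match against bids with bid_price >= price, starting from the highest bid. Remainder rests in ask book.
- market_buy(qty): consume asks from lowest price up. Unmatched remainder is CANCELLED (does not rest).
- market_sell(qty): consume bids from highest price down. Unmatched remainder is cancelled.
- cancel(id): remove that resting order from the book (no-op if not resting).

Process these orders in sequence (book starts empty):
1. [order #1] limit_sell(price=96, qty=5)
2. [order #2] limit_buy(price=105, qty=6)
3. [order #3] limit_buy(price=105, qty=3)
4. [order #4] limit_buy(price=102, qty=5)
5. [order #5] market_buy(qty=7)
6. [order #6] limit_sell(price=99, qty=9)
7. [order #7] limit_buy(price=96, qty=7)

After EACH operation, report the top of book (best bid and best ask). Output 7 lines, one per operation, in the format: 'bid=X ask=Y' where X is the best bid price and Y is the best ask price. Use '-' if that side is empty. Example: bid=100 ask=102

Answer: bid=- ask=96
bid=105 ask=-
bid=105 ask=-
bid=105 ask=-
bid=105 ask=-
bid=- ask=-
bid=96 ask=-

Derivation:
After op 1 [order #1] limit_sell(price=96, qty=5): fills=none; bids=[-] asks=[#1:5@96]
After op 2 [order #2] limit_buy(price=105, qty=6): fills=#2x#1:5@96; bids=[#2:1@105] asks=[-]
After op 3 [order #3] limit_buy(price=105, qty=3): fills=none; bids=[#2:1@105 #3:3@105] asks=[-]
After op 4 [order #4] limit_buy(price=102, qty=5): fills=none; bids=[#2:1@105 #3:3@105 #4:5@102] asks=[-]
After op 5 [order #5] market_buy(qty=7): fills=none; bids=[#2:1@105 #3:3@105 #4:5@102] asks=[-]
After op 6 [order #6] limit_sell(price=99, qty=9): fills=#2x#6:1@105 #3x#6:3@105 #4x#6:5@102; bids=[-] asks=[-]
After op 7 [order #7] limit_buy(price=96, qty=7): fills=none; bids=[#7:7@96] asks=[-]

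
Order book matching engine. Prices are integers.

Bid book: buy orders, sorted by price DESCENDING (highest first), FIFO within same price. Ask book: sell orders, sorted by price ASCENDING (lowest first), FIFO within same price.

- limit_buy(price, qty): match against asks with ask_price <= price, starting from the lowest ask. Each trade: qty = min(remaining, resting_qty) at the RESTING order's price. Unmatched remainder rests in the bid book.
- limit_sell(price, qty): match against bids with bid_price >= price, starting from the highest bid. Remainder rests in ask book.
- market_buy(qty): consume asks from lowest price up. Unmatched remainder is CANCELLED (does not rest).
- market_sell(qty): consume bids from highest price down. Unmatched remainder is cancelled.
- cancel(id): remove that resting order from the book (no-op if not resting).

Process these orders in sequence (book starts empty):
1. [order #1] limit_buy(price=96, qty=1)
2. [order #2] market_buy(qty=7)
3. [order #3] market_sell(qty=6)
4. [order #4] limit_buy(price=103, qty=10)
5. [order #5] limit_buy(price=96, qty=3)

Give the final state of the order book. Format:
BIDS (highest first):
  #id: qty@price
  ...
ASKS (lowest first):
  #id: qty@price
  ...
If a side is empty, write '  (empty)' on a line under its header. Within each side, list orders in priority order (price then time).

After op 1 [order #1] limit_buy(price=96, qty=1): fills=none; bids=[#1:1@96] asks=[-]
After op 2 [order #2] market_buy(qty=7): fills=none; bids=[#1:1@96] asks=[-]
After op 3 [order #3] market_sell(qty=6): fills=#1x#3:1@96; bids=[-] asks=[-]
After op 4 [order #4] limit_buy(price=103, qty=10): fills=none; bids=[#4:10@103] asks=[-]
After op 5 [order #5] limit_buy(price=96, qty=3): fills=none; bids=[#4:10@103 #5:3@96] asks=[-]

Answer: BIDS (highest first):
  #4: 10@103
  #5: 3@96
ASKS (lowest first):
  (empty)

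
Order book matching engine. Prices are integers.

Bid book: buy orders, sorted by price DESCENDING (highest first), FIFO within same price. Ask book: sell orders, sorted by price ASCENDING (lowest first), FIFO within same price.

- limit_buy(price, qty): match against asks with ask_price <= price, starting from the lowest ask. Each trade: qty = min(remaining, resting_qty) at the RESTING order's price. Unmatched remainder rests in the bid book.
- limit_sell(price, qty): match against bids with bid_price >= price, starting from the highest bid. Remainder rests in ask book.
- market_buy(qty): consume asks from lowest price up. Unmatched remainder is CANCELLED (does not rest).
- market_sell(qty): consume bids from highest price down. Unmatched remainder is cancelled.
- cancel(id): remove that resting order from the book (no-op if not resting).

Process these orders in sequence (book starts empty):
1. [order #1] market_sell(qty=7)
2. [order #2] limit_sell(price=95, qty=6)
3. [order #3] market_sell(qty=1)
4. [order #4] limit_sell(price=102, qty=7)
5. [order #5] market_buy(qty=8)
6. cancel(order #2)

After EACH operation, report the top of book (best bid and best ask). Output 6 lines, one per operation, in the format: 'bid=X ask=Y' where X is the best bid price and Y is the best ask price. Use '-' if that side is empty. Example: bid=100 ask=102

After op 1 [order #1] market_sell(qty=7): fills=none; bids=[-] asks=[-]
After op 2 [order #2] limit_sell(price=95, qty=6): fills=none; bids=[-] asks=[#2:6@95]
After op 3 [order #3] market_sell(qty=1): fills=none; bids=[-] asks=[#2:6@95]
After op 4 [order #4] limit_sell(price=102, qty=7): fills=none; bids=[-] asks=[#2:6@95 #4:7@102]
After op 5 [order #5] market_buy(qty=8): fills=#5x#2:6@95 #5x#4:2@102; bids=[-] asks=[#4:5@102]
After op 6 cancel(order #2): fills=none; bids=[-] asks=[#4:5@102]

Answer: bid=- ask=-
bid=- ask=95
bid=- ask=95
bid=- ask=95
bid=- ask=102
bid=- ask=102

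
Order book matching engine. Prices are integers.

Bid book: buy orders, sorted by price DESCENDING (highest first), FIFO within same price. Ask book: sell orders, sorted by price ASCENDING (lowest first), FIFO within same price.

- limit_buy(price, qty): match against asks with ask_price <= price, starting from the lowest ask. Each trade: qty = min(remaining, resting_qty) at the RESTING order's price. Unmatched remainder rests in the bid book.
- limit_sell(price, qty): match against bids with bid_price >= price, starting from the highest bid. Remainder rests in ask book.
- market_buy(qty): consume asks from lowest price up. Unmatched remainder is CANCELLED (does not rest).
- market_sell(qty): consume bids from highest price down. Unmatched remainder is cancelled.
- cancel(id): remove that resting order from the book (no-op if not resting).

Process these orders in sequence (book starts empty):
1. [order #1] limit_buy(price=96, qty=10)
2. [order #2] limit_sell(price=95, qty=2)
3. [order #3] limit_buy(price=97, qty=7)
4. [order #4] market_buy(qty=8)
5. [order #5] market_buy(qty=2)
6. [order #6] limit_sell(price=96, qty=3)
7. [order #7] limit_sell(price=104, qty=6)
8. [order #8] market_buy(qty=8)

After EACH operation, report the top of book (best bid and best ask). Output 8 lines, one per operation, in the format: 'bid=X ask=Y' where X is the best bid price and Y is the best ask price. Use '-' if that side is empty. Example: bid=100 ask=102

After op 1 [order #1] limit_buy(price=96, qty=10): fills=none; bids=[#1:10@96] asks=[-]
After op 2 [order #2] limit_sell(price=95, qty=2): fills=#1x#2:2@96; bids=[#1:8@96] asks=[-]
After op 3 [order #3] limit_buy(price=97, qty=7): fills=none; bids=[#3:7@97 #1:8@96] asks=[-]
After op 4 [order #4] market_buy(qty=8): fills=none; bids=[#3:7@97 #1:8@96] asks=[-]
After op 5 [order #5] market_buy(qty=2): fills=none; bids=[#3:7@97 #1:8@96] asks=[-]
After op 6 [order #6] limit_sell(price=96, qty=3): fills=#3x#6:3@97; bids=[#3:4@97 #1:8@96] asks=[-]
After op 7 [order #7] limit_sell(price=104, qty=6): fills=none; bids=[#3:4@97 #1:8@96] asks=[#7:6@104]
After op 8 [order #8] market_buy(qty=8): fills=#8x#7:6@104; bids=[#3:4@97 #1:8@96] asks=[-]

Answer: bid=96 ask=-
bid=96 ask=-
bid=97 ask=-
bid=97 ask=-
bid=97 ask=-
bid=97 ask=-
bid=97 ask=104
bid=97 ask=-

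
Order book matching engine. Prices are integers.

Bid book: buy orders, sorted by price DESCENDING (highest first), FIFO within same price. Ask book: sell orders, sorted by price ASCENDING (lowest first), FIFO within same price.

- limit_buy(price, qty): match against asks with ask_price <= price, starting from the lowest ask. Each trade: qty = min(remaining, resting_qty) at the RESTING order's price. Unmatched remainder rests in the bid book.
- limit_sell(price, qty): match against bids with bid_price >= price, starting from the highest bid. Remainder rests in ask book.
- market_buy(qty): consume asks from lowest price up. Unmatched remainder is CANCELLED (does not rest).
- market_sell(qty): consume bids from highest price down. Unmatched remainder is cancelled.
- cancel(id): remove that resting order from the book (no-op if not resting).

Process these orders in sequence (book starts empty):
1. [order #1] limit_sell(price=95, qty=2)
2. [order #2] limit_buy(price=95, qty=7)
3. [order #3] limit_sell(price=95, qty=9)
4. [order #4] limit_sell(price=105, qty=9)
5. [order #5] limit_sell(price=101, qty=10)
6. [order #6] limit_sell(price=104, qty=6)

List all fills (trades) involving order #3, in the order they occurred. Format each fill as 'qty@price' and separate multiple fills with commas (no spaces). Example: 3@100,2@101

Answer: 5@95

Derivation:
After op 1 [order #1] limit_sell(price=95, qty=2): fills=none; bids=[-] asks=[#1:2@95]
After op 2 [order #2] limit_buy(price=95, qty=7): fills=#2x#1:2@95; bids=[#2:5@95] asks=[-]
After op 3 [order #3] limit_sell(price=95, qty=9): fills=#2x#3:5@95; bids=[-] asks=[#3:4@95]
After op 4 [order #4] limit_sell(price=105, qty=9): fills=none; bids=[-] asks=[#3:4@95 #4:9@105]
After op 5 [order #5] limit_sell(price=101, qty=10): fills=none; bids=[-] asks=[#3:4@95 #5:10@101 #4:9@105]
After op 6 [order #6] limit_sell(price=104, qty=6): fills=none; bids=[-] asks=[#3:4@95 #5:10@101 #6:6@104 #4:9@105]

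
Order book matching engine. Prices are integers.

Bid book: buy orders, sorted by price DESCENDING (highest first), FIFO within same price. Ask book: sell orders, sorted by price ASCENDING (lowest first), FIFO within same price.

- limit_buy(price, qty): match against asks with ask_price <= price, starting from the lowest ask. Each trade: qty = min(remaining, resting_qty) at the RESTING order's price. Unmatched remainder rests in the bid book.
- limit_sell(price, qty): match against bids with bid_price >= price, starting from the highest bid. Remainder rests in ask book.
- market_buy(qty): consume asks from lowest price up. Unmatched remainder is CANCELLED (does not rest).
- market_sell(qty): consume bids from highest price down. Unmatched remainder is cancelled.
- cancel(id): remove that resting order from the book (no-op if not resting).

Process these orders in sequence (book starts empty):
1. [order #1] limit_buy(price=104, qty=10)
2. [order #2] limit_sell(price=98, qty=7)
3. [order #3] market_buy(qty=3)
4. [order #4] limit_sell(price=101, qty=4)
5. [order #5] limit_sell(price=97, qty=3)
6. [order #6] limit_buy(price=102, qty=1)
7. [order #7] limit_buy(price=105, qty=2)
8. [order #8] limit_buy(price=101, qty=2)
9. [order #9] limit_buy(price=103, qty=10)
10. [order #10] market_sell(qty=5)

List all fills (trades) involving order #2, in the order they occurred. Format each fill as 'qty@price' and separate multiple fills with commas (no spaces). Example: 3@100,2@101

Answer: 7@104

Derivation:
After op 1 [order #1] limit_buy(price=104, qty=10): fills=none; bids=[#1:10@104] asks=[-]
After op 2 [order #2] limit_sell(price=98, qty=7): fills=#1x#2:7@104; bids=[#1:3@104] asks=[-]
After op 3 [order #3] market_buy(qty=3): fills=none; bids=[#1:3@104] asks=[-]
After op 4 [order #4] limit_sell(price=101, qty=4): fills=#1x#4:3@104; bids=[-] asks=[#4:1@101]
After op 5 [order #5] limit_sell(price=97, qty=3): fills=none; bids=[-] asks=[#5:3@97 #4:1@101]
After op 6 [order #6] limit_buy(price=102, qty=1): fills=#6x#5:1@97; bids=[-] asks=[#5:2@97 #4:1@101]
After op 7 [order #7] limit_buy(price=105, qty=2): fills=#7x#5:2@97; bids=[-] asks=[#4:1@101]
After op 8 [order #8] limit_buy(price=101, qty=2): fills=#8x#4:1@101; bids=[#8:1@101] asks=[-]
After op 9 [order #9] limit_buy(price=103, qty=10): fills=none; bids=[#9:10@103 #8:1@101] asks=[-]
After op 10 [order #10] market_sell(qty=5): fills=#9x#10:5@103; bids=[#9:5@103 #8:1@101] asks=[-]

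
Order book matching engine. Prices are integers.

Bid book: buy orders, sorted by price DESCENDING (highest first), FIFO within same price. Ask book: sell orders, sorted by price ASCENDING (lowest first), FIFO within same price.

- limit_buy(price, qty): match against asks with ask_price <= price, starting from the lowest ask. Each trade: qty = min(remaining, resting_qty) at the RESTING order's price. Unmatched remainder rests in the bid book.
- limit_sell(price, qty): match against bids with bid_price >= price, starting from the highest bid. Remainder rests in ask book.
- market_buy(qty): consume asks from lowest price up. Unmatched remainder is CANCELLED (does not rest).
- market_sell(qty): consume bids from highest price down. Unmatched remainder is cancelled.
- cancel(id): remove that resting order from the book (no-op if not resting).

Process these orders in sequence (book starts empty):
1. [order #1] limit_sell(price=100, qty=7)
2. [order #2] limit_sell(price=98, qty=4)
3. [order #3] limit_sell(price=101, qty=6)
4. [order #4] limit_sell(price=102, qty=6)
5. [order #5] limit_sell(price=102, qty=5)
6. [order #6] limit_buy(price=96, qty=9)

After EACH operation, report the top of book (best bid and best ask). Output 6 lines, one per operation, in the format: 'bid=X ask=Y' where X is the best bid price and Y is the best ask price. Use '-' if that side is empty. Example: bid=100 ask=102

After op 1 [order #1] limit_sell(price=100, qty=7): fills=none; bids=[-] asks=[#1:7@100]
After op 2 [order #2] limit_sell(price=98, qty=4): fills=none; bids=[-] asks=[#2:4@98 #1:7@100]
After op 3 [order #3] limit_sell(price=101, qty=6): fills=none; bids=[-] asks=[#2:4@98 #1:7@100 #3:6@101]
After op 4 [order #4] limit_sell(price=102, qty=6): fills=none; bids=[-] asks=[#2:4@98 #1:7@100 #3:6@101 #4:6@102]
After op 5 [order #5] limit_sell(price=102, qty=5): fills=none; bids=[-] asks=[#2:4@98 #1:7@100 #3:6@101 #4:6@102 #5:5@102]
After op 6 [order #6] limit_buy(price=96, qty=9): fills=none; bids=[#6:9@96] asks=[#2:4@98 #1:7@100 #3:6@101 #4:6@102 #5:5@102]

Answer: bid=- ask=100
bid=- ask=98
bid=- ask=98
bid=- ask=98
bid=- ask=98
bid=96 ask=98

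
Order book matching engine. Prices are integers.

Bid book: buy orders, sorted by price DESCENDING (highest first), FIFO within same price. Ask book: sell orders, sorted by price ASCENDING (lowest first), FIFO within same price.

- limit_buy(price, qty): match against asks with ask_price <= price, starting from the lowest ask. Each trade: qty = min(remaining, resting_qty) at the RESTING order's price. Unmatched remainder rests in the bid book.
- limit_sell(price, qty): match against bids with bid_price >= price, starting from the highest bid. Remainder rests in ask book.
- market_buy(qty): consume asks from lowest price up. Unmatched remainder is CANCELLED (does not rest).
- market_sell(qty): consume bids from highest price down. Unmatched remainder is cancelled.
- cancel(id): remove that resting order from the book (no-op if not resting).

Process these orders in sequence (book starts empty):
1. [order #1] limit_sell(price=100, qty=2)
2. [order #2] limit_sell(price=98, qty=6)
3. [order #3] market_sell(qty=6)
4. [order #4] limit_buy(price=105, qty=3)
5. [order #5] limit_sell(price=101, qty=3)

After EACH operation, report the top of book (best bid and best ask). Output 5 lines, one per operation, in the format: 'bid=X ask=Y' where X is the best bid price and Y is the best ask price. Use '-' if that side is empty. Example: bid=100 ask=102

After op 1 [order #1] limit_sell(price=100, qty=2): fills=none; bids=[-] asks=[#1:2@100]
After op 2 [order #2] limit_sell(price=98, qty=6): fills=none; bids=[-] asks=[#2:6@98 #1:2@100]
After op 3 [order #3] market_sell(qty=6): fills=none; bids=[-] asks=[#2:6@98 #1:2@100]
After op 4 [order #4] limit_buy(price=105, qty=3): fills=#4x#2:3@98; bids=[-] asks=[#2:3@98 #1:2@100]
After op 5 [order #5] limit_sell(price=101, qty=3): fills=none; bids=[-] asks=[#2:3@98 #1:2@100 #5:3@101]

Answer: bid=- ask=100
bid=- ask=98
bid=- ask=98
bid=- ask=98
bid=- ask=98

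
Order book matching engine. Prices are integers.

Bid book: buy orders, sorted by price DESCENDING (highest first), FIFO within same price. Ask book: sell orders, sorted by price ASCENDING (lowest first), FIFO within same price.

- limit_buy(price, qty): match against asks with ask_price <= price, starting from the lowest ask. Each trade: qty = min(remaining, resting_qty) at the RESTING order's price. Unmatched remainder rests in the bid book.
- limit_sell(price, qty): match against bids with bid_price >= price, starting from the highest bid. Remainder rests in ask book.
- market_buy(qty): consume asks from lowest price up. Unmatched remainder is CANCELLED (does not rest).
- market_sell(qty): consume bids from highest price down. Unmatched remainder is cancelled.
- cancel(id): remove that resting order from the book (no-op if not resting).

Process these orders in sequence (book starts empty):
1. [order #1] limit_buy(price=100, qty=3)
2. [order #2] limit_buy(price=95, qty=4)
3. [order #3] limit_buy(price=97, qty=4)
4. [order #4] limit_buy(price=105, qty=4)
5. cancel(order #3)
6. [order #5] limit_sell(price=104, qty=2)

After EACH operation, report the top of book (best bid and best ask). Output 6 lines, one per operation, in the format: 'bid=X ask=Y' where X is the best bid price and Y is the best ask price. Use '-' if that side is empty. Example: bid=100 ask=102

After op 1 [order #1] limit_buy(price=100, qty=3): fills=none; bids=[#1:3@100] asks=[-]
After op 2 [order #2] limit_buy(price=95, qty=4): fills=none; bids=[#1:3@100 #2:4@95] asks=[-]
After op 3 [order #3] limit_buy(price=97, qty=4): fills=none; bids=[#1:3@100 #3:4@97 #2:4@95] asks=[-]
After op 4 [order #4] limit_buy(price=105, qty=4): fills=none; bids=[#4:4@105 #1:3@100 #3:4@97 #2:4@95] asks=[-]
After op 5 cancel(order #3): fills=none; bids=[#4:4@105 #1:3@100 #2:4@95] asks=[-]
After op 6 [order #5] limit_sell(price=104, qty=2): fills=#4x#5:2@105; bids=[#4:2@105 #1:3@100 #2:4@95] asks=[-]

Answer: bid=100 ask=-
bid=100 ask=-
bid=100 ask=-
bid=105 ask=-
bid=105 ask=-
bid=105 ask=-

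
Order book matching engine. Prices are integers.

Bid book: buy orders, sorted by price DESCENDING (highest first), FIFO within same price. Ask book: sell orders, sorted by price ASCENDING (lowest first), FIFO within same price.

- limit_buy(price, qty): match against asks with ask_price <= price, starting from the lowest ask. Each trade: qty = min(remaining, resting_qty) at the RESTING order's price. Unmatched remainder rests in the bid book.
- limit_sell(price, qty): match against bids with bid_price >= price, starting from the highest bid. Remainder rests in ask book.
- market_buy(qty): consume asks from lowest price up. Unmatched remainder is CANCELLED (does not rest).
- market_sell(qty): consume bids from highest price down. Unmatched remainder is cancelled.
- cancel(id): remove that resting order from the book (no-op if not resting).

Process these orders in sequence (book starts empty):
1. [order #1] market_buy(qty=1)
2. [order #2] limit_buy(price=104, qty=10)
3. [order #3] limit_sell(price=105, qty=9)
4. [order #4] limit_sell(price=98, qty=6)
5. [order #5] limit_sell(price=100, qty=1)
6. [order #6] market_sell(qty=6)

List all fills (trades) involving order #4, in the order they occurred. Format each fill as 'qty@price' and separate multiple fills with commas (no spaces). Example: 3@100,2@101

Answer: 6@104

Derivation:
After op 1 [order #1] market_buy(qty=1): fills=none; bids=[-] asks=[-]
After op 2 [order #2] limit_buy(price=104, qty=10): fills=none; bids=[#2:10@104] asks=[-]
After op 3 [order #3] limit_sell(price=105, qty=9): fills=none; bids=[#2:10@104] asks=[#3:9@105]
After op 4 [order #4] limit_sell(price=98, qty=6): fills=#2x#4:6@104; bids=[#2:4@104] asks=[#3:9@105]
After op 5 [order #5] limit_sell(price=100, qty=1): fills=#2x#5:1@104; bids=[#2:3@104] asks=[#3:9@105]
After op 6 [order #6] market_sell(qty=6): fills=#2x#6:3@104; bids=[-] asks=[#3:9@105]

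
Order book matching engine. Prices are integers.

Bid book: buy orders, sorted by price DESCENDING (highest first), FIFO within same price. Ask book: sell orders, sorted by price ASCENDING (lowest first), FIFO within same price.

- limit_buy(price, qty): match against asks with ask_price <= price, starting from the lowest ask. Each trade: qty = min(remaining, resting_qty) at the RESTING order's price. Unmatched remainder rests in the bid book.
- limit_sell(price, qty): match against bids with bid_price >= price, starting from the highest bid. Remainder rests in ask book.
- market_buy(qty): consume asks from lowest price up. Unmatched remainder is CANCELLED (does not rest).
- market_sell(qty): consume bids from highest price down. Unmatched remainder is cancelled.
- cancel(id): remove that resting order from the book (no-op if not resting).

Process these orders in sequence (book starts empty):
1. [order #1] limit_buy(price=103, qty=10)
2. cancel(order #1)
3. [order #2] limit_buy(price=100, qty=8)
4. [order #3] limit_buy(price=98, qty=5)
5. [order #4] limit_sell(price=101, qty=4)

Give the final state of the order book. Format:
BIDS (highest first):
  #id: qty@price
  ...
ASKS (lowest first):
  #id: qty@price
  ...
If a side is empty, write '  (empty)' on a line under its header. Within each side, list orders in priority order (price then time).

Answer: BIDS (highest first):
  #2: 8@100
  #3: 5@98
ASKS (lowest first):
  #4: 4@101

Derivation:
After op 1 [order #1] limit_buy(price=103, qty=10): fills=none; bids=[#1:10@103] asks=[-]
After op 2 cancel(order #1): fills=none; bids=[-] asks=[-]
After op 3 [order #2] limit_buy(price=100, qty=8): fills=none; bids=[#2:8@100] asks=[-]
After op 4 [order #3] limit_buy(price=98, qty=5): fills=none; bids=[#2:8@100 #3:5@98] asks=[-]
After op 5 [order #4] limit_sell(price=101, qty=4): fills=none; bids=[#2:8@100 #3:5@98] asks=[#4:4@101]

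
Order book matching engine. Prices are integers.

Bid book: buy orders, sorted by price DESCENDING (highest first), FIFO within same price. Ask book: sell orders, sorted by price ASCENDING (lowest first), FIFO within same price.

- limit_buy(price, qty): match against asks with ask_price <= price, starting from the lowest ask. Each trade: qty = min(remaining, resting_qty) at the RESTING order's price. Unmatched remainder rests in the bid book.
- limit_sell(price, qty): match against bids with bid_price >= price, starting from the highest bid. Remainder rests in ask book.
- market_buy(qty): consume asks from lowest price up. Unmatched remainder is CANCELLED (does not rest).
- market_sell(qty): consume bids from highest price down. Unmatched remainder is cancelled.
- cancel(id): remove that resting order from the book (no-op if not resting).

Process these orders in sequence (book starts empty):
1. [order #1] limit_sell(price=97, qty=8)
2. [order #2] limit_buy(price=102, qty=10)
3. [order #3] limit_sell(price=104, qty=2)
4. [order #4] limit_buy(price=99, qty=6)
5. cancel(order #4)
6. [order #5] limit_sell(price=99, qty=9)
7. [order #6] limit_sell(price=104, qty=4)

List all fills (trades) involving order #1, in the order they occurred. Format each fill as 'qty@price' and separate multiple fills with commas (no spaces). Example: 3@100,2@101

After op 1 [order #1] limit_sell(price=97, qty=8): fills=none; bids=[-] asks=[#1:8@97]
After op 2 [order #2] limit_buy(price=102, qty=10): fills=#2x#1:8@97; bids=[#2:2@102] asks=[-]
After op 3 [order #3] limit_sell(price=104, qty=2): fills=none; bids=[#2:2@102] asks=[#3:2@104]
After op 4 [order #4] limit_buy(price=99, qty=6): fills=none; bids=[#2:2@102 #4:6@99] asks=[#3:2@104]
After op 5 cancel(order #4): fills=none; bids=[#2:2@102] asks=[#3:2@104]
After op 6 [order #5] limit_sell(price=99, qty=9): fills=#2x#5:2@102; bids=[-] asks=[#5:7@99 #3:2@104]
After op 7 [order #6] limit_sell(price=104, qty=4): fills=none; bids=[-] asks=[#5:7@99 #3:2@104 #6:4@104]

Answer: 8@97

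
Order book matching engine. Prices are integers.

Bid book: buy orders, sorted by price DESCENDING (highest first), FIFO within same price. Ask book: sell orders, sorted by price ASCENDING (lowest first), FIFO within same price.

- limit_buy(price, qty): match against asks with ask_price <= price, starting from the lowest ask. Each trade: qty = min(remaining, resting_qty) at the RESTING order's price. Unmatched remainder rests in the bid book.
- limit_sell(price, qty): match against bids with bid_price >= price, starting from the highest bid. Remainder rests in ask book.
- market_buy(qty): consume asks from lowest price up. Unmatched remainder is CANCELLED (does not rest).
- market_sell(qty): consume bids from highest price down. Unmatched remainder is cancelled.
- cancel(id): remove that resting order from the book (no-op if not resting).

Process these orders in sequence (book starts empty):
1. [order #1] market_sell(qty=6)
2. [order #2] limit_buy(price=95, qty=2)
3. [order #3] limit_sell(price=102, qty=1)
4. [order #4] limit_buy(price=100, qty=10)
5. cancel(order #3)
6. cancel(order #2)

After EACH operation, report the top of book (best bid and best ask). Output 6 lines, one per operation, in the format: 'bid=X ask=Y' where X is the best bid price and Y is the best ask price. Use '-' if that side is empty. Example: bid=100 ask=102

After op 1 [order #1] market_sell(qty=6): fills=none; bids=[-] asks=[-]
After op 2 [order #2] limit_buy(price=95, qty=2): fills=none; bids=[#2:2@95] asks=[-]
After op 3 [order #3] limit_sell(price=102, qty=1): fills=none; bids=[#2:2@95] asks=[#3:1@102]
After op 4 [order #4] limit_buy(price=100, qty=10): fills=none; bids=[#4:10@100 #2:2@95] asks=[#3:1@102]
After op 5 cancel(order #3): fills=none; bids=[#4:10@100 #2:2@95] asks=[-]
After op 6 cancel(order #2): fills=none; bids=[#4:10@100] asks=[-]

Answer: bid=- ask=-
bid=95 ask=-
bid=95 ask=102
bid=100 ask=102
bid=100 ask=-
bid=100 ask=-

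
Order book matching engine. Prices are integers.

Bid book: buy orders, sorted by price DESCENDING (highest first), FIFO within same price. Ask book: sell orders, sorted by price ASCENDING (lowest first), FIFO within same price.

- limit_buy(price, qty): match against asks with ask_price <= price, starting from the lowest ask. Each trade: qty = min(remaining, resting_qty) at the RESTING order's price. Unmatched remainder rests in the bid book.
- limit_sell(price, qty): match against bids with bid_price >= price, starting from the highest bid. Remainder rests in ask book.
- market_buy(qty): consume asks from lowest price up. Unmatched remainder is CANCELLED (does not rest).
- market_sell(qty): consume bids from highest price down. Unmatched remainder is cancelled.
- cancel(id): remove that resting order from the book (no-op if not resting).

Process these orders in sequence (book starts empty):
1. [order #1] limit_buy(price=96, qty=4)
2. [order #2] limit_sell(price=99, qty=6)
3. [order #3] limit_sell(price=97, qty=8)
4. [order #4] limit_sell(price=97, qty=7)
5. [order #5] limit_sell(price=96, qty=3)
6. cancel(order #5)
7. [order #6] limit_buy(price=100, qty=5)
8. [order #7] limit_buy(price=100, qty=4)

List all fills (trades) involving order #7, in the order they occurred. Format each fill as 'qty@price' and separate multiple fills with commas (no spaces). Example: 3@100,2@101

After op 1 [order #1] limit_buy(price=96, qty=4): fills=none; bids=[#1:4@96] asks=[-]
After op 2 [order #2] limit_sell(price=99, qty=6): fills=none; bids=[#1:4@96] asks=[#2:6@99]
After op 3 [order #3] limit_sell(price=97, qty=8): fills=none; bids=[#1:4@96] asks=[#3:8@97 #2:6@99]
After op 4 [order #4] limit_sell(price=97, qty=7): fills=none; bids=[#1:4@96] asks=[#3:8@97 #4:7@97 #2:6@99]
After op 5 [order #5] limit_sell(price=96, qty=3): fills=#1x#5:3@96; bids=[#1:1@96] asks=[#3:8@97 #4:7@97 #2:6@99]
After op 6 cancel(order #5): fills=none; bids=[#1:1@96] asks=[#3:8@97 #4:7@97 #2:6@99]
After op 7 [order #6] limit_buy(price=100, qty=5): fills=#6x#3:5@97; bids=[#1:1@96] asks=[#3:3@97 #4:7@97 #2:6@99]
After op 8 [order #7] limit_buy(price=100, qty=4): fills=#7x#3:3@97 #7x#4:1@97; bids=[#1:1@96] asks=[#4:6@97 #2:6@99]

Answer: 3@97,1@97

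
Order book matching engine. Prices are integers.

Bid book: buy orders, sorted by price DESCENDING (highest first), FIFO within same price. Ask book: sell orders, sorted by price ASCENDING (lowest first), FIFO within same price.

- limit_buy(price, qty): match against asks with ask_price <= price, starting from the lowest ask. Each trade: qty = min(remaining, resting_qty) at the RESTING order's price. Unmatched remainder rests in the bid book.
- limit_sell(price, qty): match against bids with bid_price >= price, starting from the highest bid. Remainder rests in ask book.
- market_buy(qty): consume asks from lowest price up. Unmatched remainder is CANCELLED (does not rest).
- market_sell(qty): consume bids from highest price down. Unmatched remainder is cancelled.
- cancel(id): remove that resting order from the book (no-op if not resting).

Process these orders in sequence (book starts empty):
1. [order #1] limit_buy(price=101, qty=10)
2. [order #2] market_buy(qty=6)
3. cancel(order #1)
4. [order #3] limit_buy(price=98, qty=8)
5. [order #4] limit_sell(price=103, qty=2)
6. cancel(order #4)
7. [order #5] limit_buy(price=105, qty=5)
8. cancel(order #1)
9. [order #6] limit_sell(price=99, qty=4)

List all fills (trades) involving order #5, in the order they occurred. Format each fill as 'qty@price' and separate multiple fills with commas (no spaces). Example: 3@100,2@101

After op 1 [order #1] limit_buy(price=101, qty=10): fills=none; bids=[#1:10@101] asks=[-]
After op 2 [order #2] market_buy(qty=6): fills=none; bids=[#1:10@101] asks=[-]
After op 3 cancel(order #1): fills=none; bids=[-] asks=[-]
After op 4 [order #3] limit_buy(price=98, qty=8): fills=none; bids=[#3:8@98] asks=[-]
After op 5 [order #4] limit_sell(price=103, qty=2): fills=none; bids=[#3:8@98] asks=[#4:2@103]
After op 6 cancel(order #4): fills=none; bids=[#3:8@98] asks=[-]
After op 7 [order #5] limit_buy(price=105, qty=5): fills=none; bids=[#5:5@105 #3:8@98] asks=[-]
After op 8 cancel(order #1): fills=none; bids=[#5:5@105 #3:8@98] asks=[-]
After op 9 [order #6] limit_sell(price=99, qty=4): fills=#5x#6:4@105; bids=[#5:1@105 #3:8@98] asks=[-]

Answer: 4@105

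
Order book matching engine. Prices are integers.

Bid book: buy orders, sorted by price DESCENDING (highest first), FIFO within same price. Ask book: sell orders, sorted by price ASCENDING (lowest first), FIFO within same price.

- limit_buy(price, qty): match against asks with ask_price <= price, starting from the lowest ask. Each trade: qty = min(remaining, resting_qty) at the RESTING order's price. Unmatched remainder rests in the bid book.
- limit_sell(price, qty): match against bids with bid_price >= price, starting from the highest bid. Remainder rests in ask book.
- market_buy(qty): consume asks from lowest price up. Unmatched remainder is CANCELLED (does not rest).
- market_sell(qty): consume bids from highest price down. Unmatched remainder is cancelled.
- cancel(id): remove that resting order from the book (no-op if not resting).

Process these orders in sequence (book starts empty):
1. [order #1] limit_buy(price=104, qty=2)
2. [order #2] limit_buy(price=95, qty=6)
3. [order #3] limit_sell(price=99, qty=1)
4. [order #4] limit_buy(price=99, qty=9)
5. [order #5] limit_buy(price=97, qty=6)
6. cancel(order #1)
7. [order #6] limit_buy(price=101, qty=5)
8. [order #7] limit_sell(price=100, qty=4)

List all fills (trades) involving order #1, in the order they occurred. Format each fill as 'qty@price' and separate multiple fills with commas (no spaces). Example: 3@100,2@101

Answer: 1@104

Derivation:
After op 1 [order #1] limit_buy(price=104, qty=2): fills=none; bids=[#1:2@104] asks=[-]
After op 2 [order #2] limit_buy(price=95, qty=6): fills=none; bids=[#1:2@104 #2:6@95] asks=[-]
After op 3 [order #3] limit_sell(price=99, qty=1): fills=#1x#3:1@104; bids=[#1:1@104 #2:6@95] asks=[-]
After op 4 [order #4] limit_buy(price=99, qty=9): fills=none; bids=[#1:1@104 #4:9@99 #2:6@95] asks=[-]
After op 5 [order #5] limit_buy(price=97, qty=6): fills=none; bids=[#1:1@104 #4:9@99 #5:6@97 #2:6@95] asks=[-]
After op 6 cancel(order #1): fills=none; bids=[#4:9@99 #5:6@97 #2:6@95] asks=[-]
After op 7 [order #6] limit_buy(price=101, qty=5): fills=none; bids=[#6:5@101 #4:9@99 #5:6@97 #2:6@95] asks=[-]
After op 8 [order #7] limit_sell(price=100, qty=4): fills=#6x#7:4@101; bids=[#6:1@101 #4:9@99 #5:6@97 #2:6@95] asks=[-]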